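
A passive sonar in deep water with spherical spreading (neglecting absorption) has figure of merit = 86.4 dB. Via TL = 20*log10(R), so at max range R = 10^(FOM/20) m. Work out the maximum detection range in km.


At max range FOM = TL, so 20*log10(R) = 86.4
R = 10^(86.4/20) = 20892.96 m = 20.89 km

20.89 km


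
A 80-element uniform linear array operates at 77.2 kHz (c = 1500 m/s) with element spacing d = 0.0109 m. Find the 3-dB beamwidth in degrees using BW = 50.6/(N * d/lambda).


1.13 deg


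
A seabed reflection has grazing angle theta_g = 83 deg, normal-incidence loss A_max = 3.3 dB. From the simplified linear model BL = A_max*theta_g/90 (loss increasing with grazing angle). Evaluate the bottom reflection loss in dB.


BL = A_max * theta_g / 90 = 3.3 * 83 / 90 = 3.04

3.04 dB


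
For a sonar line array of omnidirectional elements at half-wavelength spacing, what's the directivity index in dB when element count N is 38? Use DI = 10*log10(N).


15.8 dB


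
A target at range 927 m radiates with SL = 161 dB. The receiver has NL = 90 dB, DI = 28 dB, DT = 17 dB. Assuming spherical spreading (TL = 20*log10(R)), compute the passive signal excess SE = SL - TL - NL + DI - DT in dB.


Step 1: TL = 20*log10(927) = 59.34 dB
Step 2: SE = 161 - 59.34 - 90 + 28 - 17 = 22.66

22.66 dB


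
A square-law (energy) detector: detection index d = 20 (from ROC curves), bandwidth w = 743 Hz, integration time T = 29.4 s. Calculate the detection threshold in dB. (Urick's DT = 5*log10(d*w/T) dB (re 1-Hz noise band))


13.52 dB


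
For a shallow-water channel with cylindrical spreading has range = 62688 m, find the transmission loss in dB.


TL = 10*log10(62688) = 47.97

47.97 dB


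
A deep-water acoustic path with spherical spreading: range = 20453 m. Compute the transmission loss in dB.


86.22 dB


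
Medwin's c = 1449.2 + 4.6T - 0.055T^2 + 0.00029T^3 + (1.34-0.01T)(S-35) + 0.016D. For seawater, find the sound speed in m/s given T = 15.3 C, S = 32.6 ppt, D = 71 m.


1506.03 m/s


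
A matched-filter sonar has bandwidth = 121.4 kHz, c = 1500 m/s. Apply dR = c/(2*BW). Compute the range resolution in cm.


dR = c/(2*BW) = 1500 / (2 * 121.4e3) = 0.0062 m = 0.62 cm

0.62 cm


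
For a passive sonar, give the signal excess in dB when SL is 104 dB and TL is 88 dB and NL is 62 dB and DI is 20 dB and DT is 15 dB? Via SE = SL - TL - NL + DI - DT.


SE = SL - TL - NL + DI - DT = 104 - 88 - 62 + 20 - 15 = -41

-41 dB


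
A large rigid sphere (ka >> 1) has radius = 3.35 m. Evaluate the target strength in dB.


TS = 10*log10(3.35^2 / 4) = 10*log10(2.805625) = 4.48

4.48 dB


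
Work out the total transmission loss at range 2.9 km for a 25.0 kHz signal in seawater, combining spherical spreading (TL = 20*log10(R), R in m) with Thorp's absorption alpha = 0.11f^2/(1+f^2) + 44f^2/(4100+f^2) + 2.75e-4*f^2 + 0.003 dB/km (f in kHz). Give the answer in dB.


Step 1 (Thorp): alpha = 0.11*625.0/(1+625.0) + 44*625.0/(4100+625.0) + 2.75e-4*625.0 + 0.003 = 6.1048 dB/km
Step 2: TL_spread = 20*log10(2900) = 69.25 dB
Step 3: TL_abs = alpha*R = 6.1048 * 2.9 = 17.7 dB
Step 4: TL_total = 69.25 + 17.7 = 86.95

86.95 dB


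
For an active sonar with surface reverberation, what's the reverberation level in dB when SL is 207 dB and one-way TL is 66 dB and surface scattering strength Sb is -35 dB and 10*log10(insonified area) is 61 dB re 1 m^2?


RL = SL - 2*TL + Sb + 10*log10(A) = 207 - 2*66 + (-35) + 61 = 101

101 dB


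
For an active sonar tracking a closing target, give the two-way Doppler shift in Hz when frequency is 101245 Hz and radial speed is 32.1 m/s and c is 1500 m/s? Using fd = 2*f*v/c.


fd = 2*f*v/c = 2 * 101245 * 32.1 / 1500 = 4333.29

4333.29 Hz


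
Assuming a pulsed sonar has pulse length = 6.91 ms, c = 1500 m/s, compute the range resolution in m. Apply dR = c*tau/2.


dR = c*tau/2 = 1500 * 6.91e-3 / 2 = 5.1825

5.1825 m


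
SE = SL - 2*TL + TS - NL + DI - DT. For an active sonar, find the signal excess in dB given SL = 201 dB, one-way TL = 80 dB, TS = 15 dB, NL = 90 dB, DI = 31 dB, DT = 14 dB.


-17 dB


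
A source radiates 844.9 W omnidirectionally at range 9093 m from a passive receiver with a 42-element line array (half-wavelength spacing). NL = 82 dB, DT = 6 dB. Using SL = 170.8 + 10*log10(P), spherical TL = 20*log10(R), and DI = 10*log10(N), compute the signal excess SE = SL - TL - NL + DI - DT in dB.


Step 1: SL = 170.8 + 10*log10(844.9) = 200.07 dB
Step 2: TL = 20*log10(9093) = 79.17 dB
Step 3: DI = 10*log10(42) = 16.23 dB
Step 4: SE = SL - TL - NL + DI - DT = 200.07 - 79.17 - 82 + 16.23 - 6 = 49.13

49.13 dB


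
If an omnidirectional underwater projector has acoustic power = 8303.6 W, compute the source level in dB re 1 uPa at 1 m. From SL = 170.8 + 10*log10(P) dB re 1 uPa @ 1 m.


SL = 170.8 + 10*log10(8303.6) = 170.8 + 39.19 = 209.99

209.99 dB


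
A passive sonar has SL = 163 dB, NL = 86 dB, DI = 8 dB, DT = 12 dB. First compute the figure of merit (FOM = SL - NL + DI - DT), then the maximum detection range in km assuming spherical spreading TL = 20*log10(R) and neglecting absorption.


Step 1: FOM = SL - NL + DI - DT = 163 - 86 + 8 - 12 = 73 dB
Step 2: at max range FOM = TL = 20*log10(R), so R = 10^(73/20) = 4466.84 m = 4.47 km

4.47 km


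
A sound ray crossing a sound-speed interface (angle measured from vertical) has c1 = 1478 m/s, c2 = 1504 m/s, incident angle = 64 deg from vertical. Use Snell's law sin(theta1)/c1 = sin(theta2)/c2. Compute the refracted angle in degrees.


sin(theta2) = (c2/c1)*sin(theta1) = (1504/1478)*sin(64 deg) = 0.91461
theta2 = arcsin(0.91461) = 66.15

66.15 deg


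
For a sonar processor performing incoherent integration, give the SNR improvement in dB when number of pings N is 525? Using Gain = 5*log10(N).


Gain = 5*log10(525) = 13.6

13.6 dB


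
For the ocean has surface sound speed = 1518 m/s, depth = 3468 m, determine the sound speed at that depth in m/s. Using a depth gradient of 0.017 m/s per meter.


c = 1518 + 0.017 * 3468 = 1576.956

1576.956 m/s


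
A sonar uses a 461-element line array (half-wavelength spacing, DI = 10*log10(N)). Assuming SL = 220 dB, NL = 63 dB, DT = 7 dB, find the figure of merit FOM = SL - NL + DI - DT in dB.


176.64 dB


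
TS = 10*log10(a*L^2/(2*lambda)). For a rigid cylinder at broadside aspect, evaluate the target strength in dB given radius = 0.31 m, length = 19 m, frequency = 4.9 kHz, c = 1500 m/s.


22.62 dB


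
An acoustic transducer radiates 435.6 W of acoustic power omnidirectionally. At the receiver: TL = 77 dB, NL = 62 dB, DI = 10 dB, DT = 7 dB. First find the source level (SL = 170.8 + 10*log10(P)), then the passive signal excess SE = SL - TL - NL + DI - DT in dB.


Step 1: SL = 170.8 + 10*log10(435.6) = 197.19 dB
Step 2: SE = SL - TL - NL + DI - DT = 197.19 - 77 - 62 + 10 - 7 = 61.19

61.19 dB


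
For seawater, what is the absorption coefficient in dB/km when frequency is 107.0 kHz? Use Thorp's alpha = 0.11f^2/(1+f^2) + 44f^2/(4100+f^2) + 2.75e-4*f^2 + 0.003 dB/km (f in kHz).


35.659 dB/km


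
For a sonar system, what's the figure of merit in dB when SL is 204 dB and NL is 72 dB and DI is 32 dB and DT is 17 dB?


147 dB


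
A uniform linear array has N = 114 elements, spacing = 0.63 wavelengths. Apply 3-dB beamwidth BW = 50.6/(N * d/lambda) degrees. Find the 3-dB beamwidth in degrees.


BW = 50.6 / (114 * 0.63) = 50.6 / 71.82 = 0.7

0.7 deg


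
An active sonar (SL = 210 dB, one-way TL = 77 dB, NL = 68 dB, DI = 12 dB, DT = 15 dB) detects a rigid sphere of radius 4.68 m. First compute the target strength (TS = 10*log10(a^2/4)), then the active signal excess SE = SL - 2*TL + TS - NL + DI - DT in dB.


Step 1: TS = 10*log10(4.68^2/4) = 7.38 dB
Step 2: SE = SL - 2*TL + TS - NL + DI - DT = 210 - 2*77 + (7.38) - 68 + 12 - 15 = -7.62

-7.62 dB


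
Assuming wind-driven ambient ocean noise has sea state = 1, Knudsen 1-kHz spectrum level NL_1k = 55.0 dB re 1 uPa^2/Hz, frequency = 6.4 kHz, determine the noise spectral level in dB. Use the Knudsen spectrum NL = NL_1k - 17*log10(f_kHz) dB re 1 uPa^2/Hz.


NL = NL_1k - 17*log10(f_kHz) = 55.0 - 17*log10(6.4) = 55.0 - (13.71) = 41.29

41.29 dB


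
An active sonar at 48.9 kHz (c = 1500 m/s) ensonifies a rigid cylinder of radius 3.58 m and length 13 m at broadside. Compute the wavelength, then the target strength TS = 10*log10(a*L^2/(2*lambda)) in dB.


Step 1: lambda = c/f = 1500/48900 = 0.03067 m
Step 2: TS = 10*log10(a*L^2/(2*lambda)) = 10*log10(3.58*13^2/(2*0.03067)) = 39.94

39.94 dB


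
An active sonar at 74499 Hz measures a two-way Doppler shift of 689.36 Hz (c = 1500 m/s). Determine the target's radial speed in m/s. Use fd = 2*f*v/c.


6.94 m/s


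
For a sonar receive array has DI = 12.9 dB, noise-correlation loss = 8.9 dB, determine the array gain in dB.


AG = DI - L_corr = 12.9 - 8.9 = 4.0

4.0 dB


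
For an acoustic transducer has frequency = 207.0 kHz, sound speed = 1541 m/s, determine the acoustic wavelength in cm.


lambda = c/f = 1541 / 207000 = 0.0074 m = 0.74 cm

0.74 cm


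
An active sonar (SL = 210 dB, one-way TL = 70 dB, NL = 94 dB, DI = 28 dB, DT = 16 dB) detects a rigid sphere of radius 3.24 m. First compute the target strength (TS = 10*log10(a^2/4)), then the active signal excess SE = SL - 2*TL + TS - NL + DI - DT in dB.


Step 1: TS = 10*log10(3.24^2/4) = 4.19 dB
Step 2: SE = SL - 2*TL + TS - NL + DI - DT = 210 - 2*70 + (4.19) - 94 + 28 - 16 = -7.81

-7.81 dB


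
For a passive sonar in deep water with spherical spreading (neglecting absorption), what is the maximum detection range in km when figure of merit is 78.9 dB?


At max range FOM = TL, so 20*log10(R) = 78.9
R = 10^(78.9/20) = 8810.49 m = 8.81 km

8.81 km


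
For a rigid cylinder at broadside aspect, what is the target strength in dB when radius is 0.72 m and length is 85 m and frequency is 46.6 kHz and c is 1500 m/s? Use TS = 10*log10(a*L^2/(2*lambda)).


49.07 dB


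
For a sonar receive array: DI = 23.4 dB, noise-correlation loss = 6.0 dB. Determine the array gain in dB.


17.4 dB


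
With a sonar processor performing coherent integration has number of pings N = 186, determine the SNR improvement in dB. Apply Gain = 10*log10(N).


22.7 dB


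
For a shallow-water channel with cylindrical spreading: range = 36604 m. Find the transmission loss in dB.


TL = 10*log10(36604) = 45.64

45.64 dB


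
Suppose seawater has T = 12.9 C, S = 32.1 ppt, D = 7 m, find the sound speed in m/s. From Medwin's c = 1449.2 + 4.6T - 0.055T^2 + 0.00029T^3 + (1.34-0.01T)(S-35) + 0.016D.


c = 1449.2 + 4.6*12.9 - 0.055*12.9^2 + 0.00029*12.9^3 + (1.34 - 0.01*12.9)*(32.1 - 35) + 0.016*7 = 1496.61

1496.61 m/s


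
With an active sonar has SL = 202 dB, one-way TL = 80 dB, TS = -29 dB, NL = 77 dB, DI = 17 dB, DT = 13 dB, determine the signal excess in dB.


SE = SL - 2*TL + TS - NL + DI - DT = 202 - 2*80 + (-29) - 77 + 17 - 13 = -60

-60 dB


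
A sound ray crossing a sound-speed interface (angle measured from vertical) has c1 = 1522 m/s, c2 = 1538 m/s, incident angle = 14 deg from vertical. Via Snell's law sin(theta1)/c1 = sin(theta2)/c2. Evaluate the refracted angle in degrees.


sin(theta2) = (c2/c1)*sin(theta1) = (1538/1522)*sin(14 deg) = 0.24447
theta2 = arcsin(0.24447) = 14.15

14.15 deg


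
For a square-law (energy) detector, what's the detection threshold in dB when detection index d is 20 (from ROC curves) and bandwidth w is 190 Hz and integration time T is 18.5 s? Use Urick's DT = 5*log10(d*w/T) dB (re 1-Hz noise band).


DT = 5*log10(d*w/T) = 5*log10(20 * 190 / 18.5) = 5*log10(205.41) = 11.56

11.56 dB


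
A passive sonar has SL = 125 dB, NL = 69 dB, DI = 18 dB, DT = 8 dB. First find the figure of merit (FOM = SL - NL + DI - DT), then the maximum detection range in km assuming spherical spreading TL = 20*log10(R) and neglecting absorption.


Step 1: FOM = SL - NL + DI - DT = 125 - 69 + 18 - 8 = 66 dB
Step 2: at max range FOM = TL = 20*log10(R), so R = 10^(66/20) = 1995.26 m = 2.0 km

2.0 km


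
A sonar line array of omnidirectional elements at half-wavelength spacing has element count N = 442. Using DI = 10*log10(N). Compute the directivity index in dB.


DI = 10*log10(442) = 26.45

26.45 dB


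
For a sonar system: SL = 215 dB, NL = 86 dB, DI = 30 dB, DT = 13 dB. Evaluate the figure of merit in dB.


FOM = SL - NL + DI - DT = 215 - 86 + 30 - 13 = 146

146 dB


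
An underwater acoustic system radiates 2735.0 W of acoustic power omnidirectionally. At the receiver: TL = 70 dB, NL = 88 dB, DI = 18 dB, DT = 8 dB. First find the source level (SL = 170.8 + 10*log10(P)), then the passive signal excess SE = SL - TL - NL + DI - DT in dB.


Step 1: SL = 170.8 + 10*log10(2735.0) = 205.17 dB
Step 2: SE = SL - TL - NL + DI - DT = 205.17 - 70 - 88 + 18 - 8 = 57.17

57.17 dB


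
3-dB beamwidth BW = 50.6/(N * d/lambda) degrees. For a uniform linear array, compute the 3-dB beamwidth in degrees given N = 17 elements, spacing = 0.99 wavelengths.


3.01 deg


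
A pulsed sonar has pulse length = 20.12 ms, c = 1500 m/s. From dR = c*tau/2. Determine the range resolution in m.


dR = c*tau/2 = 1500 * 20.12e-3 / 2 = 15.09

15.09 m


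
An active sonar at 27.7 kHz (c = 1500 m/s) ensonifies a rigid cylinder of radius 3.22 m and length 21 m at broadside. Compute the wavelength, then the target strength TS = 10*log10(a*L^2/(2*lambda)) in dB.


Step 1: lambda = c/f = 1500/27700 = 0.05415 m
Step 2: TS = 10*log10(a*L^2/(2*lambda)) = 10*log10(3.22*21^2/(2*0.05415)) = 41.18

41.18 dB


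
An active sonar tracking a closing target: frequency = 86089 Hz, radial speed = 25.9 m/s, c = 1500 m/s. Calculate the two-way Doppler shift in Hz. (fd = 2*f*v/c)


fd = 2*f*v/c = 2 * 86089 * 25.9 / 1500 = 2972.94

2972.94 Hz


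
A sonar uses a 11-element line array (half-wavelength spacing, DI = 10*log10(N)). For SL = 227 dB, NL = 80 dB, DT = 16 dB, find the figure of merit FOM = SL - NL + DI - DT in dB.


Step 1: DI = 10*log10(11) = 10.41 dB
Step 2: FOM = SL - NL + DI - DT = 227 - 80 + 10.41 - 16 = 141.41

141.41 dB


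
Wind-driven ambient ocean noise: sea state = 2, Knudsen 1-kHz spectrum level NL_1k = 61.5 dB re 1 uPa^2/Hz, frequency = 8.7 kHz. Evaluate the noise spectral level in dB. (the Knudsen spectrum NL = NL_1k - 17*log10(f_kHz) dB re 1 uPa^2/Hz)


45.53 dB


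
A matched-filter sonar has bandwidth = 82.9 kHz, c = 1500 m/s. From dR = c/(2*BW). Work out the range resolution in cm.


dR = c/(2*BW) = 1500 / (2 * 82.9e3) = 0.009 m = 0.9 cm

0.9 cm


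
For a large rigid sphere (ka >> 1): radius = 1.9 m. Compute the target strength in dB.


TS = 10*log10(1.9^2 / 4) = 10*log10(0.9025) = -0.45

-0.45 dB


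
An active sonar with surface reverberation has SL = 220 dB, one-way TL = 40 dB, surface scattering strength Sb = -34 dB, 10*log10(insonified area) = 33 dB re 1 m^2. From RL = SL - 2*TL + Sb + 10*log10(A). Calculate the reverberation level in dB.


RL = SL - 2*TL + Sb + 10*log10(A) = 220 - 2*40 + (-34) + 33 = 139

139 dB


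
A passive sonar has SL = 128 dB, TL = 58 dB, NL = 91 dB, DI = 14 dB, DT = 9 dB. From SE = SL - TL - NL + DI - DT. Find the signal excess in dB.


-16 dB


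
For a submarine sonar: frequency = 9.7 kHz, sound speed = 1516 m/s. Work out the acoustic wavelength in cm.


lambda = c/f = 1516 / 9700 = 0.1563 m = 15.63 cm

15.63 cm


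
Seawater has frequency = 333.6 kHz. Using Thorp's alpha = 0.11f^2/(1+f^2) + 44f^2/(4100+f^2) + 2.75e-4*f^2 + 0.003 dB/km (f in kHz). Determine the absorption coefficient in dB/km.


f^2 = 111288.96
alpha = 0.11*111288.96/(1+111288.96) + 44*111288.96/(4100+111288.96) + 2.75e-4*111288.96 + 0.003 = 73.154

73.154 dB/km


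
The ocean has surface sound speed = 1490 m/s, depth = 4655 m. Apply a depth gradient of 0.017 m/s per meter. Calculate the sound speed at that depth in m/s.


c = 1490 + 0.017 * 4655 = 1569.135

1569.135 m/s


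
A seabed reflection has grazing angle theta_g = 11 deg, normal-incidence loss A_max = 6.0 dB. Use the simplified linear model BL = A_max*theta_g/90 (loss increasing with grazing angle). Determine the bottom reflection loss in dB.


0.73 dB


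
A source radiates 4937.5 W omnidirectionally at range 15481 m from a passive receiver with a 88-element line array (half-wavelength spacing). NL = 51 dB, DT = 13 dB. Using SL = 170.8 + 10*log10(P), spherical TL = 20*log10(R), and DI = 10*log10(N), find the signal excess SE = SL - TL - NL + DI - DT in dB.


Step 1: SL = 170.8 + 10*log10(4937.5) = 207.74 dB
Step 2: TL = 20*log10(15481) = 83.8 dB
Step 3: DI = 10*log10(88) = 19.44 dB
Step 4: SE = SL - TL - NL + DI - DT = 207.74 - 83.8 - 51 + 19.44 - 13 = 79.38

79.38 dB


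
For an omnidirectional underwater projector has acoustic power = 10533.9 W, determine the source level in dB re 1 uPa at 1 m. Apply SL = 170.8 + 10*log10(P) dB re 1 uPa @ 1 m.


SL = 170.8 + 10*log10(10533.9) = 170.8 + 40.23 = 211.03

211.03 dB


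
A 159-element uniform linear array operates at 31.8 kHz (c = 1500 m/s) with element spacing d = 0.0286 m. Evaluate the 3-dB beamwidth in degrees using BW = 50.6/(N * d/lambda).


Step 1: lambda = 1500/31800 = 0.04717 m
Step 2: d/lambda = 0.0286/0.04717 = 0.6063
Step 3: BW = 50.6/(N * d/lambda) = 50.6/(159 * 0.6063) = 0.52

0.52 deg


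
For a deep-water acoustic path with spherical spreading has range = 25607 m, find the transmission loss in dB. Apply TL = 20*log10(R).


88.17 dB


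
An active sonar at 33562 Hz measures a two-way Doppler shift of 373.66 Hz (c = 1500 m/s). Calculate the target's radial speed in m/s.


From fd = 2*f*v/c, v = c*fd/(2*f) = 1500 * 373.66 / (2*33562) = 8.35

8.35 m/s


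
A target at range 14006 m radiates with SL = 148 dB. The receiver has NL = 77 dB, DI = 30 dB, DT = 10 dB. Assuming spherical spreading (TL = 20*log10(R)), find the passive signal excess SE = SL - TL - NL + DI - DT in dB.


Step 1: TL = 20*log10(14006) = 82.93 dB
Step 2: SE = 148 - 82.93 - 77 + 30 - 10 = 8.07

8.07 dB


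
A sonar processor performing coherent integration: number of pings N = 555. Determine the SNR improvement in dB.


Gain = 10*log10(555) = 27.44

27.44 dB


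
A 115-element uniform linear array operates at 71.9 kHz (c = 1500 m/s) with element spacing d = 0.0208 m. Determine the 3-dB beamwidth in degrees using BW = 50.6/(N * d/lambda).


Step 1: lambda = 1500/71900 = 0.02086 m
Step 2: d/lambda = 0.0208/0.02086 = 0.9971
Step 3: BW = 50.6/(N * d/lambda) = 50.6/(115 * 0.9971) = 0.44

0.44 deg


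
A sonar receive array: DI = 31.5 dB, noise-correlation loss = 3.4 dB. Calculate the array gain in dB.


28.1 dB


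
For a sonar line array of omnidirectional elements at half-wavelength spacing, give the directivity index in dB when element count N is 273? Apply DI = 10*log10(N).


24.36 dB


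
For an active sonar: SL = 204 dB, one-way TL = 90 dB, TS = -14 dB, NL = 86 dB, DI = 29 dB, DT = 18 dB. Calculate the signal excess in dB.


SE = SL - 2*TL + TS - NL + DI - DT = 204 - 2*90 + (-14) - 86 + 29 - 18 = -65

-65 dB


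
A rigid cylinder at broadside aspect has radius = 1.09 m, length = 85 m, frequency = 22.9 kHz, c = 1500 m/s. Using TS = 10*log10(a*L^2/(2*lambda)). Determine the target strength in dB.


lambda = 1500/22900 = 0.0655 m
TS = 10*log10(1.09*85^2/(2*0.0655)) = 47.79

47.79 dB


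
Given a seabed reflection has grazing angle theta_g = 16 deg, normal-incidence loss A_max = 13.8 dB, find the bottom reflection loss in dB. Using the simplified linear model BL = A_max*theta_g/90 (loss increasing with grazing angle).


BL = A_max * theta_g / 90 = 13.8 * 16 / 90 = 2.45

2.45 dB


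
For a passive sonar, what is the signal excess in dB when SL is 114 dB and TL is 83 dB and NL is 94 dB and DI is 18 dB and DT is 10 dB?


-55 dB


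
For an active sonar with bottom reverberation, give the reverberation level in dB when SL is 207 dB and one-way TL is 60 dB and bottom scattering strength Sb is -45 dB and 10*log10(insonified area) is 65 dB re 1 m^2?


RL = SL - 2*TL + Sb + 10*log10(A) = 207 - 2*60 + (-45) + 65 = 107

107 dB


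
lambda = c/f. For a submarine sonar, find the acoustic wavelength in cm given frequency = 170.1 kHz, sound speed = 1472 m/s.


lambda = c/f = 1472 / 170100 = 0.0087 m = 0.87 cm

0.87 cm


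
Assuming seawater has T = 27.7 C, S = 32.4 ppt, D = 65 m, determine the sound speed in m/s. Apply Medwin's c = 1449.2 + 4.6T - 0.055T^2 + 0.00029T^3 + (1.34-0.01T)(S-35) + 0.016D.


c = 1449.2 + 4.6*27.7 - 0.055*27.7^2 + 0.00029*27.7^3 + (1.34 - 0.01*27.7)*(32.4 - 35) + 0.016*65 = 1538.86

1538.86 m/s


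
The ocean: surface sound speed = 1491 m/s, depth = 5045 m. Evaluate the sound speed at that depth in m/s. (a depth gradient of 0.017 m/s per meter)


c = 1491 + 0.017 * 5045 = 1576.765

1576.765 m/s


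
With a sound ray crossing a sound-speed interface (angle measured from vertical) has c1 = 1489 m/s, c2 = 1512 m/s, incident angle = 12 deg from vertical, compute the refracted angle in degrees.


sin(theta2) = (c2/c1)*sin(theta1) = (1512/1489)*sin(12 deg) = 0.21112
theta2 = arcsin(0.21112) = 12.19

12.19 deg


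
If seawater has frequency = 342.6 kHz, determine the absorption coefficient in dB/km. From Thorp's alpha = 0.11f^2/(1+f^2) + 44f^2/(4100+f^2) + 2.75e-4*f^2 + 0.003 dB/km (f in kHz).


f^2 = 117374.76
alpha = 0.11*117374.76/(1+117374.76) + 44*117374.76/(4100+117374.76) + 2.75e-4*117374.76 + 0.003 = 74.906

74.906 dB/km


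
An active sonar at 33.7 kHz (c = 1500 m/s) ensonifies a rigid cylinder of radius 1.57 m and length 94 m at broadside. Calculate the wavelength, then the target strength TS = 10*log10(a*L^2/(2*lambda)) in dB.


Step 1: lambda = c/f = 1500/33700 = 0.04451 m
Step 2: TS = 10*log10(a*L^2/(2*lambda)) = 10*log10(1.57*94^2/(2*0.04451)) = 51.93

51.93 dB


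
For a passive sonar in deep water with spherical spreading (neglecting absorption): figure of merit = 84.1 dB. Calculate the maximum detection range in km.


At max range FOM = TL, so 20*log10(R) = 84.1
R = 10^(84.1/20) = 16032.45 m = 16.03 km

16.03 km


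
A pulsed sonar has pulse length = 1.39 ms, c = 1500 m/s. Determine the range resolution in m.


dR = c*tau/2 = 1500 * 1.39e-3 / 2 = 1.0425

1.0425 m


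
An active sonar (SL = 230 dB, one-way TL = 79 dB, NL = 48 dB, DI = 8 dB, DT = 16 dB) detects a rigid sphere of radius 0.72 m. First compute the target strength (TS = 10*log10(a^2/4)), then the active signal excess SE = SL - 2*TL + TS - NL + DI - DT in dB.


Step 1: TS = 10*log10(0.72^2/4) = -8.87 dB
Step 2: SE = SL - 2*TL + TS - NL + DI - DT = 230 - 2*79 + (-8.87) - 48 + 8 - 16 = 7.13

7.13 dB


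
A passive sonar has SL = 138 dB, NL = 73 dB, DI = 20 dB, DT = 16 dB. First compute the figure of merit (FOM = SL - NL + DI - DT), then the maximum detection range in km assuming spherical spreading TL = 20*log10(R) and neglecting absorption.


Step 1: FOM = SL - NL + DI - DT = 138 - 73 + 20 - 16 = 69 dB
Step 2: at max range FOM = TL = 20*log10(R), so R = 10^(69/20) = 2818.38 m = 2.82 km

2.82 km


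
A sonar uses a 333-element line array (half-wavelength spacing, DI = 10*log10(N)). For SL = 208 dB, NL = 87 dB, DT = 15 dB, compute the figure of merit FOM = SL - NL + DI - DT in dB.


Step 1: DI = 10*log10(333) = 25.22 dB
Step 2: FOM = SL - NL + DI - DT = 208 - 87 + 25.22 - 15 = 131.22

131.22 dB


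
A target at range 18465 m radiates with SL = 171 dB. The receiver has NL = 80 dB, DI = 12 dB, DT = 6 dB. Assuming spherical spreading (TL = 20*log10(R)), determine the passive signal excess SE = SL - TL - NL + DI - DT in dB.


Step 1: TL = 20*log10(18465) = 85.33 dB
Step 2: SE = 171 - 85.33 - 80 + 12 - 6 = 11.67

11.67 dB


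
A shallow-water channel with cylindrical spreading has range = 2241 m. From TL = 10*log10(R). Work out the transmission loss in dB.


33.5 dB


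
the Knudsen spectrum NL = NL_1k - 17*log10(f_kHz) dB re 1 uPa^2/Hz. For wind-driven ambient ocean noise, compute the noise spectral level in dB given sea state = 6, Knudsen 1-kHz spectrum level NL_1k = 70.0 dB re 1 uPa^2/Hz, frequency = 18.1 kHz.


NL = NL_1k - 17*log10(f_kHz) = 70.0 - 17*log10(18.1) = 70.0 - (21.38) = 48.62

48.62 dB


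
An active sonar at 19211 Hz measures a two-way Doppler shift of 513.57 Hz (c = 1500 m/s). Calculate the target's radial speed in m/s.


20.05 m/s


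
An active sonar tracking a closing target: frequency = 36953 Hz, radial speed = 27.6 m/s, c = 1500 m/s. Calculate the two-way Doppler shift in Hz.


fd = 2*f*v/c = 2 * 36953 * 27.6 / 1500 = 1359.87

1359.87 Hz


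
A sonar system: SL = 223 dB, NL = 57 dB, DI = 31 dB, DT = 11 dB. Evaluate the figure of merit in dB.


186 dB


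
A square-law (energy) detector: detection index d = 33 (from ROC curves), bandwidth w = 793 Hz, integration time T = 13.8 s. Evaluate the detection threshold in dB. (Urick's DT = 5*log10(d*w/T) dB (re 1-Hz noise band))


DT = 5*log10(d*w/T) = 5*log10(33 * 793 / 13.8) = 5*log10(1896.3) = 16.39

16.39 dB


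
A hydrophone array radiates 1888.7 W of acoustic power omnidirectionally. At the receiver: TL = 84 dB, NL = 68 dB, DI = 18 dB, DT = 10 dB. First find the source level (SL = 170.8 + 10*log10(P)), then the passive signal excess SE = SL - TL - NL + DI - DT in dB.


Step 1: SL = 170.8 + 10*log10(1888.7) = 203.56 dB
Step 2: SE = SL - TL - NL + DI - DT = 203.56 - 84 - 68 + 18 - 10 = 59.56

59.56 dB


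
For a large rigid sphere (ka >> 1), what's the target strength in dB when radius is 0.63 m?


TS = 10*log10(0.63^2 / 4) = 10*log10(0.099225) = -10.03

-10.03 dB


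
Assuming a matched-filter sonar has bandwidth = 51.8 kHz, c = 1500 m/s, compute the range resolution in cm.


1.45 cm


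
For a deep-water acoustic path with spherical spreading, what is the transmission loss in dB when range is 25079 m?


87.99 dB


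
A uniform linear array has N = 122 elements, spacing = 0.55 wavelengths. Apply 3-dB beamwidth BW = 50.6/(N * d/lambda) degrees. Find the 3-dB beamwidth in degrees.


0.75 deg


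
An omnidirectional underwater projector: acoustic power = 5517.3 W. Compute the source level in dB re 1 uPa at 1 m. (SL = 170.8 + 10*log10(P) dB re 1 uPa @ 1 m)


208.22 dB


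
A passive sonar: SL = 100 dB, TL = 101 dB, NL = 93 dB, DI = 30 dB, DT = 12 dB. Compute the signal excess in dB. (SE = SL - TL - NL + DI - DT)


SE = SL - TL - NL + DI - DT = 100 - 101 - 93 + 30 - 12 = -76

-76 dB


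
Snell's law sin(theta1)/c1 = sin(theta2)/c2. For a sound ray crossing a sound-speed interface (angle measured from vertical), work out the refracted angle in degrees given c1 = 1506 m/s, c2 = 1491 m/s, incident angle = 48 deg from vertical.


47.37 deg


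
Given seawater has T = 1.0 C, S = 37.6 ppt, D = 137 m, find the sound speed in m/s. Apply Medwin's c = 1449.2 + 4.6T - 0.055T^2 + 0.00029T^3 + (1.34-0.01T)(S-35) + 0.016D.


c = 1449.2 + 4.6*1.0 - 0.055*1.0^2 + 0.00029*1.0^3 + (1.34 - 0.01*1.0)*(37.6 - 35) + 0.016*137 = 1459.4

1459.4 m/s


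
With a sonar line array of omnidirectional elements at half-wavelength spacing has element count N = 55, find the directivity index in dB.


DI = 10*log10(55) = 17.4

17.4 dB


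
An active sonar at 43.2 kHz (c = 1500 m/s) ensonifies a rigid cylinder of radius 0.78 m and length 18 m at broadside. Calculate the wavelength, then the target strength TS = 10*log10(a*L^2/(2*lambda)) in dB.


Step 1: lambda = c/f = 1500/43200 = 0.03472 m
Step 2: TS = 10*log10(a*L^2/(2*lambda)) = 10*log10(0.78*18^2/(2*0.03472)) = 35.61

35.61 dB


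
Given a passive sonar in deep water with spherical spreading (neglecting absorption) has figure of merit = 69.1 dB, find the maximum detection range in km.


2.85 km


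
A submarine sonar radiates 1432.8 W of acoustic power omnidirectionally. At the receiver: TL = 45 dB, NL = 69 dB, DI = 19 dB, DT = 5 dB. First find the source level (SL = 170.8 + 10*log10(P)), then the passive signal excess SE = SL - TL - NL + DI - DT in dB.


Step 1: SL = 170.8 + 10*log10(1432.8) = 202.36 dB
Step 2: SE = SL - TL - NL + DI - DT = 202.36 - 45 - 69 + 19 - 5 = 102.36

102.36 dB


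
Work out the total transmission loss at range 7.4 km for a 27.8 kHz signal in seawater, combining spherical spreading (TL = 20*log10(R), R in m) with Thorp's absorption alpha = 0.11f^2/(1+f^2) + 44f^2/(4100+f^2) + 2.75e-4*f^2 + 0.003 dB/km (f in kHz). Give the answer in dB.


Step 1 (Thorp): alpha = 0.11*772.84/(1+772.84) + 44*772.84/(4100+772.84) + 2.75e-4*772.84 + 0.003 = 7.3039 dB/km
Step 2: TL_spread = 20*log10(7400) = 77.38 dB
Step 3: TL_abs = alpha*R = 7.3039 * 7.4 = 54.05 dB
Step 4: TL_total = 77.38 + 54.05 = 131.43

131.43 dB


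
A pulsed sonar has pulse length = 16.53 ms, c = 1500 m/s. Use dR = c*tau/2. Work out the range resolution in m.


12.3975 m


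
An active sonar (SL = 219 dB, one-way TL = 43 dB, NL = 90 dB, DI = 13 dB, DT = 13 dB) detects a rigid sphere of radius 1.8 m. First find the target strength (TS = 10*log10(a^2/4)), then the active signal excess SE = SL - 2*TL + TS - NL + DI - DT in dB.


Step 1: TS = 10*log10(1.8^2/4) = -0.92 dB
Step 2: SE = SL - 2*TL + TS - NL + DI - DT = 219 - 2*43 + (-0.92) - 90 + 13 - 13 = 42.08

42.08 dB


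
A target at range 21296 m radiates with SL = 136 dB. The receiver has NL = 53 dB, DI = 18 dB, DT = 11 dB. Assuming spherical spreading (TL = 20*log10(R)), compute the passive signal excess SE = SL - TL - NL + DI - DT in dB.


Step 1: TL = 20*log10(21296) = 86.57 dB
Step 2: SE = 136 - 86.57 - 53 + 18 - 11 = 3.43

3.43 dB


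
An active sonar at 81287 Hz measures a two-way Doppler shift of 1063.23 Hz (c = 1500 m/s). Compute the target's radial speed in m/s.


9.81 m/s


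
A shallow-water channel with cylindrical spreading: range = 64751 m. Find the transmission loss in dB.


48.11 dB


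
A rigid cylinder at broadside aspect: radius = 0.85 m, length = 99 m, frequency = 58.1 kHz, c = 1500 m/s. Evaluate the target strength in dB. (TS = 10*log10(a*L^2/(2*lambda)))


lambda = 1500/58100 = 0.02582 m
TS = 10*log10(0.85*99^2/(2*0.02582)) = 52.08

52.08 dB


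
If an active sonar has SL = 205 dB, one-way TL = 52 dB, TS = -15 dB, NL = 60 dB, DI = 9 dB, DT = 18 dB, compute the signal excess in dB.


17 dB


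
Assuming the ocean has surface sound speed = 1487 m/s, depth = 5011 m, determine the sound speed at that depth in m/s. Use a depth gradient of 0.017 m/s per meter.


c = 1487 + 0.017 * 5011 = 1572.187

1572.187 m/s


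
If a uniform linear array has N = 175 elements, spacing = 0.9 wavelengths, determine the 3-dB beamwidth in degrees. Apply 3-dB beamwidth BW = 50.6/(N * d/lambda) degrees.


BW = 50.6 / (175 * 0.9) = 50.6 / 157.5 = 0.32

0.32 deg


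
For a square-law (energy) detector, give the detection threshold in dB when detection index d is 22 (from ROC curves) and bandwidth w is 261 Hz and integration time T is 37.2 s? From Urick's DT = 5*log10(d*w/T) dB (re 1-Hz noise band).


10.94 dB


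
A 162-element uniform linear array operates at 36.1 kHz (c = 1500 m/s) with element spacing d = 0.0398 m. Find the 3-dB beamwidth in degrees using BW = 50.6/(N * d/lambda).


Step 1: lambda = 1500/36100 = 0.04155 m
Step 2: d/lambda = 0.0398/0.04155 = 0.9579
Step 3: BW = 50.6/(N * d/lambda) = 50.6/(162 * 0.9579) = 0.33

0.33 deg


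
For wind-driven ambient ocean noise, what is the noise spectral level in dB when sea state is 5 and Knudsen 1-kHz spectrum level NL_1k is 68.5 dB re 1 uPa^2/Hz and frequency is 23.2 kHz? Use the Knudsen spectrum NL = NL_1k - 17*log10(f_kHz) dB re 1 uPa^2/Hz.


NL = NL_1k - 17*log10(f_kHz) = 68.5 - 17*log10(23.2) = 68.5 - (23.21) = 45.29

45.29 dB


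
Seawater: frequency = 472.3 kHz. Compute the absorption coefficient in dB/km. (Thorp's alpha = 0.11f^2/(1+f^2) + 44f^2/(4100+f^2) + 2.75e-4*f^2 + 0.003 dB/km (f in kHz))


104.662 dB/km


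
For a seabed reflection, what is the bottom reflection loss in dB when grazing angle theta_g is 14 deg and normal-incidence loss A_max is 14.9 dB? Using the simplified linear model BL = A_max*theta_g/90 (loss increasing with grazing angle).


2.32 dB


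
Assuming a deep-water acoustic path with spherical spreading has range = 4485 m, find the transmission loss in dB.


TL = 20*log10(4485) = 73.04

73.04 dB


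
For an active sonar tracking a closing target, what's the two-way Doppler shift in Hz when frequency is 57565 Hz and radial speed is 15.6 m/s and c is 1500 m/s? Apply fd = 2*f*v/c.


1197.35 Hz


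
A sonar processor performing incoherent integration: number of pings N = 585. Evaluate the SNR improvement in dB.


Gain = 5*log10(585) = 13.84

13.84 dB


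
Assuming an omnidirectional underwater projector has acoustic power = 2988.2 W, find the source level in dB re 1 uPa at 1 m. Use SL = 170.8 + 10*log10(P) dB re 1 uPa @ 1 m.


SL = 170.8 + 10*log10(2988.2) = 170.8 + 34.75 = 205.55

205.55 dB


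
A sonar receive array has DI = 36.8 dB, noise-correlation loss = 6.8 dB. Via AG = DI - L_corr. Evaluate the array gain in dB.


30.0 dB


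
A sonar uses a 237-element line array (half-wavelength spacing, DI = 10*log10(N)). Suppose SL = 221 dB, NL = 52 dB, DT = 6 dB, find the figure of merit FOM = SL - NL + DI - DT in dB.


186.75 dB


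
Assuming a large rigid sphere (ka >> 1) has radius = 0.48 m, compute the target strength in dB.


-12.4 dB


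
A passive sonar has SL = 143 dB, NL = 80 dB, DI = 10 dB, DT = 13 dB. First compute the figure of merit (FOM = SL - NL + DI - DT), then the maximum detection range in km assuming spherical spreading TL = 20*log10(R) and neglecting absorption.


Step 1: FOM = SL - NL + DI - DT = 143 - 80 + 10 - 13 = 60 dB
Step 2: at max range FOM = TL = 20*log10(R), so R = 10^(60/20) = 1000.0 m = 1.0 km

1.0 km


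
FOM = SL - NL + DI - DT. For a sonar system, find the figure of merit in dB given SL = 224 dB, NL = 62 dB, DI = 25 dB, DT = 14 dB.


173 dB


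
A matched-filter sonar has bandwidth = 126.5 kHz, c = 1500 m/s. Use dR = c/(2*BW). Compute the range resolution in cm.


0.59 cm


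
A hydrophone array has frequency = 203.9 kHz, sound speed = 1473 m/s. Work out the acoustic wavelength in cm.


0.72 cm


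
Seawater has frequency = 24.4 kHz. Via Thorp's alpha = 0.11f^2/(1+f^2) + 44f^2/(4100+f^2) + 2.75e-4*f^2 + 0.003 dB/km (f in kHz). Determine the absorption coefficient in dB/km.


f^2 = 595.36
alpha = 0.11*595.36/(1+595.36) + 44*595.36/(4100+595.36) + 2.75e-4*595.36 + 0.003 = 5.856

5.856 dB/km


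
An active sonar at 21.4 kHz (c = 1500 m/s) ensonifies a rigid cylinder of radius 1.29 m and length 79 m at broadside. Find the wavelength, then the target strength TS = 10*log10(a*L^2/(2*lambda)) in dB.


Step 1: lambda = c/f = 1500/21400 = 0.07009 m
Step 2: TS = 10*log10(a*L^2/(2*lambda)) = 10*log10(1.29*79^2/(2*0.07009)) = 47.59

47.59 dB


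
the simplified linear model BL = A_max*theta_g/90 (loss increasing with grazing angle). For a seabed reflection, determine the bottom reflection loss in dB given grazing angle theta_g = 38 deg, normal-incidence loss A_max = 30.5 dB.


BL = A_max * theta_g / 90 = 30.5 * 38 / 90 = 12.88

12.88 dB


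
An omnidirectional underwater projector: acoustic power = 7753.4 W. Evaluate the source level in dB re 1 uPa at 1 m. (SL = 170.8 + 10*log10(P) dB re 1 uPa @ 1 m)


209.69 dB


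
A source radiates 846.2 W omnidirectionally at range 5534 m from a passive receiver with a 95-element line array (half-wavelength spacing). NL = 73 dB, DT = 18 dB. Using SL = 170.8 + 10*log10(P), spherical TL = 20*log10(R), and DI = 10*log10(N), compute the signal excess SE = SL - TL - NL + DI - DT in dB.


53.99 dB


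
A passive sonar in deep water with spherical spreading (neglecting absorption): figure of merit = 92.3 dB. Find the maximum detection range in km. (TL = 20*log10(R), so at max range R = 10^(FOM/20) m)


At max range FOM = TL, so 20*log10(R) = 92.3
R = 10^(92.3/20) = 41209.75 m = 41.21 km

41.21 km


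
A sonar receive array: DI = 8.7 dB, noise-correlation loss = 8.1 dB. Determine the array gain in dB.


0.6 dB


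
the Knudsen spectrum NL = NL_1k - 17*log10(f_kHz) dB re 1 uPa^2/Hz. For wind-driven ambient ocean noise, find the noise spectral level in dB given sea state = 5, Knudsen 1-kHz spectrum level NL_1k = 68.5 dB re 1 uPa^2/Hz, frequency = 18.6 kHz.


NL = NL_1k - 17*log10(f_kHz) = 68.5 - 17*log10(18.6) = 68.5 - (21.58) = 46.92

46.92 dB


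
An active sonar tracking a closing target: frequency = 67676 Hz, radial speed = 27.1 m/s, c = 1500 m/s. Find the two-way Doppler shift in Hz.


fd = 2*f*v/c = 2 * 67676 * 27.1 / 1500 = 2445.36

2445.36 Hz


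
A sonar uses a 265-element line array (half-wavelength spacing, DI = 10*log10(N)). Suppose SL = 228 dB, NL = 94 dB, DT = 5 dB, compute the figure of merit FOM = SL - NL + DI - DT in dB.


153.23 dB


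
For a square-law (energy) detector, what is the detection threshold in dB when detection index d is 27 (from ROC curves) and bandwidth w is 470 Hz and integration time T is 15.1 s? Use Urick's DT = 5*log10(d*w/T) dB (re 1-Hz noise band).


DT = 5*log10(d*w/T) = 5*log10(27 * 470 / 15.1) = 5*log10(840.4) = 14.62

14.62 dB


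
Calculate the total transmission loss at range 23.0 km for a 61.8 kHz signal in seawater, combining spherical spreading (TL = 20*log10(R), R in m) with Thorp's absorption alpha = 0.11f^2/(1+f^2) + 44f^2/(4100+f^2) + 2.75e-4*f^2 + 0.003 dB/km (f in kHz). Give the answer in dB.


602.05 dB


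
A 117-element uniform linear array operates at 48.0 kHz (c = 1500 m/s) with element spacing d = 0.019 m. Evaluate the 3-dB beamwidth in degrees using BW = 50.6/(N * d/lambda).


0.71 deg


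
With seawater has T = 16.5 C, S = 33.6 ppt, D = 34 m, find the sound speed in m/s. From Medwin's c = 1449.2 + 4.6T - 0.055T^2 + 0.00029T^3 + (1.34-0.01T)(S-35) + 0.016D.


1510.33 m/s


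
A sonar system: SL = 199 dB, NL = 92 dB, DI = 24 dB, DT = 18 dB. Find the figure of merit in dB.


FOM = SL - NL + DI - DT = 199 - 92 + 24 - 18 = 113

113 dB


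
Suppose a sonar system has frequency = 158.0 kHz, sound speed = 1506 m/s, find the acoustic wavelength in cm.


0.95 cm


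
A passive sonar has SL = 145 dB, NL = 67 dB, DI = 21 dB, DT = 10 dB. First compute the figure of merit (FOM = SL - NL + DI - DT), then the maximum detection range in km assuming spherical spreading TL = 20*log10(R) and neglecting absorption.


Step 1: FOM = SL - NL + DI - DT = 145 - 67 + 21 - 10 = 89 dB
Step 2: at max range FOM = TL = 20*log10(R), so R = 10^(89/20) = 28183.83 m = 28.18 km

28.18 km


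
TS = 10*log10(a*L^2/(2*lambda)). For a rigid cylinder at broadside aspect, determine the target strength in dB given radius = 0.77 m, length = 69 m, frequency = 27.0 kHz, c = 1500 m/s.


45.18 dB


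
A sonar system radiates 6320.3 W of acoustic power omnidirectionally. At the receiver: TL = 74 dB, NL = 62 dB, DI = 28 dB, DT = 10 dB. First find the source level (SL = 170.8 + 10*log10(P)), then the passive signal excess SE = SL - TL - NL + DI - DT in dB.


Step 1: SL = 170.8 + 10*log10(6320.3) = 208.81 dB
Step 2: SE = SL - TL - NL + DI - DT = 208.81 - 74 - 62 + 28 - 10 = 90.81

90.81 dB


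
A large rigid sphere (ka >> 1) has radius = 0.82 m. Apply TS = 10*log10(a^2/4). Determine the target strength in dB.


TS = 10*log10(0.82^2 / 4) = 10*log10(0.1681) = -7.74

-7.74 dB


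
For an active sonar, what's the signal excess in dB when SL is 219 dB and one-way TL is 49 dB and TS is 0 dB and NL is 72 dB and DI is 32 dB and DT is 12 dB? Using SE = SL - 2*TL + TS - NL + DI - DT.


SE = SL - 2*TL + TS - NL + DI - DT = 219 - 2*49 + (0) - 72 + 32 - 12 = 69

69 dB
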